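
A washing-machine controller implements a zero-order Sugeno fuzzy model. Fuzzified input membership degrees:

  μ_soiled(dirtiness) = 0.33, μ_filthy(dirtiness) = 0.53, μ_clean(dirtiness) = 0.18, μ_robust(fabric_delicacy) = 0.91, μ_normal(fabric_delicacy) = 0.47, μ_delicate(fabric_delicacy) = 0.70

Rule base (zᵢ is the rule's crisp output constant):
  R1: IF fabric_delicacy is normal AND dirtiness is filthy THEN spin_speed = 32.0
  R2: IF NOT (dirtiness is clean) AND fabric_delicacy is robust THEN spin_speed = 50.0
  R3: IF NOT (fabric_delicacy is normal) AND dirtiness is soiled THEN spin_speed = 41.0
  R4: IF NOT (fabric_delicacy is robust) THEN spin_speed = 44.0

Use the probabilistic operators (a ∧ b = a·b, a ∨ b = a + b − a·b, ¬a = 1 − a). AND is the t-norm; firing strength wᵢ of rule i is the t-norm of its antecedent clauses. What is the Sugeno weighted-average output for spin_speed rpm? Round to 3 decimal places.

R1 (z=32.0): normal=0.47, filthy=0.53; AND[a·b] → w = 0.2491
R2 (z=50.0): ¬clean=1−0.18=0.82, robust=0.91; AND[a·b] → w = 0.7462
R3 (z=41.0): ¬normal=1−0.47=0.53, soiled=0.33; AND[a·b] → w = 0.1749
R4 (z=44.0): ¬robust=1−0.91=0.09 → w = 0.0900
Weighted average = (0.2491·32.0 + 0.7462·50.0 + 0.1749·41.0 + 0.0900·44.0) / (0.2491 + 0.7462 + 0.1749 + 0.0900)
  = 56.4121 / 1.2602 = 44.764

44.764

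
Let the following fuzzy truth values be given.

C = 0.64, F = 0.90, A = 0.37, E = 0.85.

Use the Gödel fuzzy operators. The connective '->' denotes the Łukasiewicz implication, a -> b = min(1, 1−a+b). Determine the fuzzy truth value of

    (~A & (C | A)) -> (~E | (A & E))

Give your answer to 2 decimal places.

~A = 1 − 0.37 = 0.63
C | A = max(a, b) on (0.64, 0.37) = 0.64
~A & (C | A) = min(a, b) on (0.63, 0.64) = 0.63
~E = 1 − 0.85 = 0.15
A & E = min(a, b) on (0.37, 0.85) = 0.37
~E | (A & E) = max(a, b) on (0.15, 0.37) = 0.37
(~A & (C | A)) -> (~E | (A & E))  [Łukasiewicz: min(1, 1−a+b)] with a=0.63, b=0.37 → 0.74

0.74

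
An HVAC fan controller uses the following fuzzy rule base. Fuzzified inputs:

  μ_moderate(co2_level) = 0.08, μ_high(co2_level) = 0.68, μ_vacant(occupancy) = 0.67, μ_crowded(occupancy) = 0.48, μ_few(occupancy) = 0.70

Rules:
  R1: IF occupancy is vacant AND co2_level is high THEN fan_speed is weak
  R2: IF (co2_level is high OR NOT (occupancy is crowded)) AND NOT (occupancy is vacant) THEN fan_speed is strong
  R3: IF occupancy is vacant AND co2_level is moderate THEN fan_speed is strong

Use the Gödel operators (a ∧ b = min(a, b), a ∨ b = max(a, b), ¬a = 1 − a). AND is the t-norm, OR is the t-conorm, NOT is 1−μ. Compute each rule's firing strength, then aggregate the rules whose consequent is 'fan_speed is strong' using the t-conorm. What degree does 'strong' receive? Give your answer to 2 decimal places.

0.33

R1: vacant=0.67, high=0.68; AND[min(a, b)] → w = 0.67
R2: (high=0.68 OR ¬crowded=1−0.48=0.52) = 0.68; AND[min(a, b)] with ¬vacant=1−0.67=0.33 → w = 0.33
R3: vacant=0.67, moderate=0.08; AND[min(a, b)] → w = 0.08
Rules with consequent 'strong': {R2, R3} → strengths 0.33, 0.08
Aggregate via t-conorm [max(a, b)]: 0.33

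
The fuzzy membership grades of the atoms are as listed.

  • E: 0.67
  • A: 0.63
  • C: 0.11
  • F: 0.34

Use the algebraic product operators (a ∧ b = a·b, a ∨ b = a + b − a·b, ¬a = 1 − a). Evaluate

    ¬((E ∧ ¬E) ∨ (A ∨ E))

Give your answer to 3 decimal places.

¬E = 1 − 0.6700 = 0.3300
E ∧ ¬E = a·b on (0.6700, 0.3300) = 0.2211
A ∨ E = a + b − a·b on (0.6300, 0.6700) = 0.8779
(E ∧ ¬E) ∨ (A ∨ E) = a + b − a·b on (0.2211, 0.8779) = 0.9049
¬((E ∧ ¬E) ∨ (A ∨ E)) = 1 − 0.9049 = 0.0951

0.095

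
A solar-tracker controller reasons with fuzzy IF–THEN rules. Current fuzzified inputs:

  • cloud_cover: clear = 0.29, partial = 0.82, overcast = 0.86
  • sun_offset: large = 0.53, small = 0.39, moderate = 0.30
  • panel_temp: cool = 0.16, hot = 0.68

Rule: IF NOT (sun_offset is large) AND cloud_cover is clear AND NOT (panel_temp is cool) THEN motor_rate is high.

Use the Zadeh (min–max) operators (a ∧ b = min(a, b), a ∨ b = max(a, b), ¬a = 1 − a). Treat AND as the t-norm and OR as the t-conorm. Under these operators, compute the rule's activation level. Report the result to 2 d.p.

0.29

firing strength: ¬large=1−0.53=0.47, clear=0.29, ¬cool=1−0.16=0.84; AND[min(a, b)] → w = 0.29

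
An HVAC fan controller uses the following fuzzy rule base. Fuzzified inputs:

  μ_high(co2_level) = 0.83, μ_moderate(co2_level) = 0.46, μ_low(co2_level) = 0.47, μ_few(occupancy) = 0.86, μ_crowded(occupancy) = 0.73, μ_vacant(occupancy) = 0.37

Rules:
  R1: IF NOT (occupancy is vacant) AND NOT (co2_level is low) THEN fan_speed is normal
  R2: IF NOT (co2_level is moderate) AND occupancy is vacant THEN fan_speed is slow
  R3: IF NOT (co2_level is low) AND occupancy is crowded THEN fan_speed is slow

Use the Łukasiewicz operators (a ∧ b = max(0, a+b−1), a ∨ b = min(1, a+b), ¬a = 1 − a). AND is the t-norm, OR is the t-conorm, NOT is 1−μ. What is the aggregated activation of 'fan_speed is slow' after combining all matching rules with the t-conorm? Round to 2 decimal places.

R1: ¬vacant=1−0.37=0.63, ¬low=1−0.47=0.53; AND[max(0, a+b−1)] → w = 0.16
R2: ¬moderate=1−0.46=0.54, vacant=0.37; AND[max(0, a+b−1)] → w = 0.00
R3: ¬low=1−0.47=0.53, crowded=0.73; AND[max(0, a+b−1)] → w = 0.26
Rules with consequent 'slow': {R2, R3} → strengths 0.00, 0.26
Aggregate via t-conorm [min(1, a+b)]: 0.26

0.26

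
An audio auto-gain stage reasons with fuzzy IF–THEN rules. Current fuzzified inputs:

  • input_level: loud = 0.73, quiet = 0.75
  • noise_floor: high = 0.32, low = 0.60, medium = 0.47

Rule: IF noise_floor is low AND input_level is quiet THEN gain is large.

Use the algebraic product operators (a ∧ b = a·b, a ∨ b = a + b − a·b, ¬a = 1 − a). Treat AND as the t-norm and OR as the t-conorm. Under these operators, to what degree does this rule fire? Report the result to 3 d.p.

0.450

firing strength: low=0.60, quiet=0.75; AND[a·b] → w = 0.4500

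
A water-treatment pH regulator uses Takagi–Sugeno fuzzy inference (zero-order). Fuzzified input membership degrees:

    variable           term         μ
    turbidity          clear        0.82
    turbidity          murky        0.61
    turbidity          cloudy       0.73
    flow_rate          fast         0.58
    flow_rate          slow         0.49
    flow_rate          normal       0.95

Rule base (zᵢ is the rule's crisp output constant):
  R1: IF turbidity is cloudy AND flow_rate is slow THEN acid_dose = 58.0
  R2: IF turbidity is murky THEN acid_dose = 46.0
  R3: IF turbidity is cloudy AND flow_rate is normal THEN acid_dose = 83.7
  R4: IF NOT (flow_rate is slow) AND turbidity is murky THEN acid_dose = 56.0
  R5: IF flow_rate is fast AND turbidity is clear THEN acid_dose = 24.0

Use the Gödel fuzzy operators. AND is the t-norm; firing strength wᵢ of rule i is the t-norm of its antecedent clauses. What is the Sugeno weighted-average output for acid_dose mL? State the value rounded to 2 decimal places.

54.82

R1 (z=58.0): cloudy=0.73, slow=0.49; AND[min(a, b)] → w = 0.49
R2 (z=46.0): murky=0.61 → w = 0.61
R3 (z=83.7): cloudy=0.73, normal=0.95; AND[min(a, b)] → w = 0.73
R4 (z=56.0): ¬slow=1−0.49=0.51, murky=0.61; AND[min(a, b)] → w = 0.51
R5 (z=24.0): fast=0.58, clear=0.82; AND[min(a, b)] → w = 0.58
Weighted average = (0.49·58.0 + 0.61·46.0 + 0.73·83.7 + 0.51·56.0 + 0.58·24.0) / (0.49 + 0.61 + 0.73 + 0.51 + 0.58)
  = 160.0610 / 2.9200 = 54.82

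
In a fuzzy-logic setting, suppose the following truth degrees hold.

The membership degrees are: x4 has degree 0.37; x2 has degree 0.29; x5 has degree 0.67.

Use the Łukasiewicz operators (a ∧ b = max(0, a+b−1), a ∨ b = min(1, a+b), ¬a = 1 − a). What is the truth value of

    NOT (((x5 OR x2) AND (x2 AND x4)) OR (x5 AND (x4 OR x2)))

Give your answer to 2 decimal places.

0.67

x5 OR x2 = min(1, a+b) on (0.67, 0.29) = 0.96
x2 AND x4 = max(0, a+b−1) on (0.29, 0.37) = 0.00
(x5 OR x2) AND (x2 AND x4) = max(0, a+b−1) on (0.96, 0.00) = 0.00
x4 OR x2 = min(1, a+b) on (0.37, 0.29) = 0.66
x5 AND (x4 OR x2) = max(0, a+b−1) on (0.67, 0.66) = 0.33
((x5 OR x2) AND (x2 AND x4)) OR (x5 AND (x4 OR x2)) = min(1, a+b) on (0.00, 0.33) = 0.33
NOT (((x5 OR x2) AND (x2 AND x4)) OR (x5 AND (x4 OR x2))) = 1 − 0.33 = 0.67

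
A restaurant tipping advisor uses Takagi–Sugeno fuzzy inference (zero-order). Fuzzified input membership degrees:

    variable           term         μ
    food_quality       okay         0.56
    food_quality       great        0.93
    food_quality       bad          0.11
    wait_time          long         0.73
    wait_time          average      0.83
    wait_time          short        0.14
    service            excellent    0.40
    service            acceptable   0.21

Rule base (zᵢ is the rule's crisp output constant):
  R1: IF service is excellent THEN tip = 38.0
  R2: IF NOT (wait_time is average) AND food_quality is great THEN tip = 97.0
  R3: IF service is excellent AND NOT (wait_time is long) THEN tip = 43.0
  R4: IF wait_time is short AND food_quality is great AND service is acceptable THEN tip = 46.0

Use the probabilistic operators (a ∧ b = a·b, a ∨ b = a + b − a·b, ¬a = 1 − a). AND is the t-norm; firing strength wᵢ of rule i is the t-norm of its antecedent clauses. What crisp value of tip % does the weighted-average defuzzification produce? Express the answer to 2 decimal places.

R1 (z=38.0): excellent=0.40 → w = 0.4000
R2 (z=97.0): ¬average=1−0.83=0.17, great=0.93; AND[a·b] → w = 0.1581
R3 (z=43.0): excellent=0.40, ¬long=1−0.73=0.27; AND[a·b] → w = 0.1080
R4 (z=46.0): short=0.14, great=0.93, acceptable=0.21; AND[a·b] → w = 0.0273
Weighted average = (0.4000·38.0 + 0.1581·97.0 + 0.1080·43.0 + 0.0273·46.0) / (0.4000 + 0.1581 + 0.1080 + 0.0273)
  = 36.4374 / 0.6934 = 52.55

52.55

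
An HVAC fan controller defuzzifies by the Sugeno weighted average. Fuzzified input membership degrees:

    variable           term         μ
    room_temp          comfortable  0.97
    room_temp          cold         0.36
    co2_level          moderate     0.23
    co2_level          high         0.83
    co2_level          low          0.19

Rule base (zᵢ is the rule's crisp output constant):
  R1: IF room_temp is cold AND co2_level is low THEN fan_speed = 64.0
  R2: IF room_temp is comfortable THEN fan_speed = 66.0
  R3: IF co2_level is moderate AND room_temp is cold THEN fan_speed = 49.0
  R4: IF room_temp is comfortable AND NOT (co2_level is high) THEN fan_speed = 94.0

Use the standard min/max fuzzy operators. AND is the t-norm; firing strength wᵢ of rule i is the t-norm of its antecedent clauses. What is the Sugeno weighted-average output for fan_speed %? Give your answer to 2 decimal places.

R1 (z=64.0): cold=0.36, low=0.19; AND[min(a, b)] → w = 0.19
R2 (z=66.0): comfortable=0.97 → w = 0.97
R3 (z=49.0): moderate=0.23, cold=0.36; AND[min(a, b)] → w = 0.23
R4 (z=94.0): comfortable=0.97, ¬high=1−0.83=0.17; AND[min(a, b)] → w = 0.17
Weighted average = (0.19·64.0 + 0.97·66.0 + 0.23·49.0 + 0.17·94.0) / (0.19 + 0.97 + 0.23 + 0.17)
  = 103.4300 / 1.5600 = 66.30

66.30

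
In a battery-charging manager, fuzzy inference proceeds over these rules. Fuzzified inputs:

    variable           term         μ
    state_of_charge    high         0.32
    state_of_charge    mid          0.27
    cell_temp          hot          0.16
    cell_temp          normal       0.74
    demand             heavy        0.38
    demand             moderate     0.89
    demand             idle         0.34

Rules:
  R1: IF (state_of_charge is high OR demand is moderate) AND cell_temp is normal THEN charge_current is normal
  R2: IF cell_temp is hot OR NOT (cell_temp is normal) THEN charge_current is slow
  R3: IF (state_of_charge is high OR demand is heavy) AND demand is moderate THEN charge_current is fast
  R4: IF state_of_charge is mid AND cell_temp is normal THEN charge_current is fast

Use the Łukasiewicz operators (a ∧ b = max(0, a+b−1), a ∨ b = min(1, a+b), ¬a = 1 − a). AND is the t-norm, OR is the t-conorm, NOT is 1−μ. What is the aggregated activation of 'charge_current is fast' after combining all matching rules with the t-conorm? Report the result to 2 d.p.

0.60

R1: (high=0.32 OR moderate=0.89) = 1.00; AND[max(0, a+b−1)] with normal=0.74 → w = 0.74
R2: hot=0.16, ¬normal=1−0.74=0.26; OR[min(1, a+b)] → w = 0.42
R3: (high=0.32 OR heavy=0.38) = 0.70; AND[max(0, a+b−1)] with moderate=0.89 → w = 0.59
R4: mid=0.27, normal=0.74; AND[max(0, a+b−1)] → w = 0.01
Rules with consequent 'fast': {R3, R4} → strengths 0.59, 0.01
Aggregate via t-conorm [min(1, a+b)]: 0.60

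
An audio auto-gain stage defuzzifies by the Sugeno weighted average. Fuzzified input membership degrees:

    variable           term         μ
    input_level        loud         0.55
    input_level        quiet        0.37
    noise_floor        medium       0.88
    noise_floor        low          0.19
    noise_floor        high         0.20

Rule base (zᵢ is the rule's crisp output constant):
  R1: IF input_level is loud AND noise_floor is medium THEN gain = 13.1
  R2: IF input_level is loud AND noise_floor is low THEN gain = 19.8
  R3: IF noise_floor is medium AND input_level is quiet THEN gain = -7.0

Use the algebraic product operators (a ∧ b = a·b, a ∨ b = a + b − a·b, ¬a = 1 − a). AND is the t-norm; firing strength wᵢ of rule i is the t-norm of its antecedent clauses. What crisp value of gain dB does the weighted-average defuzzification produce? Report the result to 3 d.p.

R1 (z=13.1): loud=0.55, medium=0.88; AND[a·b] → w = 0.4840
R2 (z=19.8): loud=0.55, low=0.19; AND[a·b] → w = 0.1045
R3 (z=-7.0): medium=0.88, quiet=0.37; AND[a·b] → w = 0.3256
Weighted average = (0.4840·13.1 + 0.1045·19.8 + 0.3256·-7.0) / (0.4840 + 0.1045 + 0.3256)
  = 6.1303 / 0.9141 = 6.706

6.706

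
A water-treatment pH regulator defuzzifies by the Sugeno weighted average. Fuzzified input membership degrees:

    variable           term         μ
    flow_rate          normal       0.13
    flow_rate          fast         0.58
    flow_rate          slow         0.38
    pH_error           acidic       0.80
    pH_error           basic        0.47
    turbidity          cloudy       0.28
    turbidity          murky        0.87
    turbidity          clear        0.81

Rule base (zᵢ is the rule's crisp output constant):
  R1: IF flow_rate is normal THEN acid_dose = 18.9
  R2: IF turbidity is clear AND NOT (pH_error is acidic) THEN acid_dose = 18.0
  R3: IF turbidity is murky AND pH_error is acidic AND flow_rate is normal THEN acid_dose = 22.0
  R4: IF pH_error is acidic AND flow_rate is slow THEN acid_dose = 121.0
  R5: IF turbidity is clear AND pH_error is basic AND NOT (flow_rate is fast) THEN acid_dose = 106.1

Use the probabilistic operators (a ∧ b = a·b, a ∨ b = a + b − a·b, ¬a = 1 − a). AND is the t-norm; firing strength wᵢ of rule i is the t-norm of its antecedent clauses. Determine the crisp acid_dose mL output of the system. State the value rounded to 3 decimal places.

R1 (z=18.9): normal=0.13 → w = 0.1300
R2 (z=18.0): clear=0.81, ¬acidic=1−0.80=0.20; AND[a·b] → w = 0.1620
R3 (z=22.0): murky=0.87, acidic=0.80, normal=0.13; AND[a·b] → w = 0.0905
R4 (z=121.0): acidic=0.80, slow=0.38; AND[a·b] → w = 0.3040
R5 (z=106.1): clear=0.81, basic=0.47, ¬fast=1−0.58=0.42; AND[a·b] → w = 0.1599
Weighted average = (0.1300·18.9 + 0.1620·18.0 + 0.0905·22.0 + 0.3040·121.0 + 0.1599·106.1) / (0.1300 + 0.1620 + 0.0905 + 0.3040 + 0.1599)
  = 61.1123 / 0.8464 = 72.205

72.205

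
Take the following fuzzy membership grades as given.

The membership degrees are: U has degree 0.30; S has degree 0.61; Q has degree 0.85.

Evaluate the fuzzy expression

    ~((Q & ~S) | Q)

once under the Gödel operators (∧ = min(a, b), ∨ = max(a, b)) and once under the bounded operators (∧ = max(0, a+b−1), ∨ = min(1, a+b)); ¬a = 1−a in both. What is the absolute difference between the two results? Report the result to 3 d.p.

Under Gödel:
  ~S = 1 − 0.61 = 0.39
  Q & ~S = min(a, b) on (0.85, 0.39) = 0.39
  (Q & ~S) | Q = max(a, b) on (0.39, 0.85) = 0.85
  ~((Q & ~S) | Q) = 1 − 0.85 = 0.15
  → value = 0.1500
Under bounded:
  ~S = 1 − 0.61 = 0.39
  Q & ~S = max(0, a+b−1) on (0.85, 0.39) = 0.24
  (Q & ~S) | Q = min(1, a+b) on (0.24, 0.85) = 1.00
  ~((Q & ~S) | Q) = 1 − 1.00 = 0.00
  → value = 0.0000
|0.1500 − 0.0000| = 0.150

0.150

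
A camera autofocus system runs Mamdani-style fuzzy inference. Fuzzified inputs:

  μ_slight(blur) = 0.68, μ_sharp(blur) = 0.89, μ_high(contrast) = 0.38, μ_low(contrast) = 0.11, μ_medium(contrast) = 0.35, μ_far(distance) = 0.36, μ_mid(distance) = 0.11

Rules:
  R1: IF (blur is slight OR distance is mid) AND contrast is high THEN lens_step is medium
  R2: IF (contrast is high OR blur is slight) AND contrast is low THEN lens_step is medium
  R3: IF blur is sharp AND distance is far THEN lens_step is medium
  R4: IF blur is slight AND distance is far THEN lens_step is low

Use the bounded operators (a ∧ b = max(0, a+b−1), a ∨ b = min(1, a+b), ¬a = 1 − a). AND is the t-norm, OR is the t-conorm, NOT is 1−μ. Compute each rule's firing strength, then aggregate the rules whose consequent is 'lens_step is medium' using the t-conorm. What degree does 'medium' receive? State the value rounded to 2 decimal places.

0.53

R1: (slight=0.68 OR mid=0.11) = 0.79; AND[max(0, a+b−1)] with high=0.38 → w = 0.17
R2: (high=0.38 OR slight=0.68) = 1.00; AND[max(0, a+b−1)] with low=0.11 → w = 0.11
R3: sharp=0.89, far=0.36; AND[max(0, a+b−1)] → w = 0.25
R4: slight=0.68, far=0.36; AND[max(0, a+b−1)] → w = 0.04
Rules with consequent 'medium': {R1, R2, R3} → strengths 0.17, 0.11, 0.25
Aggregate via t-conorm [min(1, a+b)]: 0.53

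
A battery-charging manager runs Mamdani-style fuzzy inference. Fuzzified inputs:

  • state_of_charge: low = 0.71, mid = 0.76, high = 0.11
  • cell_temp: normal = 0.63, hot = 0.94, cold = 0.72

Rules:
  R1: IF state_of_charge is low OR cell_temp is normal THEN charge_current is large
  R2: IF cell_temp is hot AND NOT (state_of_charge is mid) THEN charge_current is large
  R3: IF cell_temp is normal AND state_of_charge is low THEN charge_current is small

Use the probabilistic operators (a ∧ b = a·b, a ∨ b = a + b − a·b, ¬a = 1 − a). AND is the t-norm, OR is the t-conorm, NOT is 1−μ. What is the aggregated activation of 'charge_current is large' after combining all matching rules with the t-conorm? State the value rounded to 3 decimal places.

R1: low=0.71, normal=0.63; OR[a + b − a·b] → w = 0.8927
R2: hot=0.94, ¬mid=1−0.76=0.24; AND[a·b] → w = 0.2256
R3: normal=0.63, low=0.71; AND[a·b] → w = 0.4473
Rules with consequent 'large': {R1, R2} → strengths 0.8927, 0.2256
Aggregate via t-conorm [a + b − a·b]: 0.9169

0.917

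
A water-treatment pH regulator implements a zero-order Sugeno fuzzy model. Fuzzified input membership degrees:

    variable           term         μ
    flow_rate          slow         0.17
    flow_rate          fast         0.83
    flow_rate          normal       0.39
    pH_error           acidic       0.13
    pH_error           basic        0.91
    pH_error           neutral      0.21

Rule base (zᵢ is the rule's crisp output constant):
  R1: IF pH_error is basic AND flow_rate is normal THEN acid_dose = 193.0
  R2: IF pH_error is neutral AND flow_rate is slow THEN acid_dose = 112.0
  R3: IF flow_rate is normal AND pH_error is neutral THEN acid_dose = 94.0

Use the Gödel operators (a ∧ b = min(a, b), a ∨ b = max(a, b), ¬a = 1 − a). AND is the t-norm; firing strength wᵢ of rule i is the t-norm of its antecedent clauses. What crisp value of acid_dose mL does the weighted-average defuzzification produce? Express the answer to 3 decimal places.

148.117

R1 (z=193.0): basic=0.91, normal=0.39; AND[min(a, b)] → w = 0.39
R2 (z=112.0): neutral=0.21, slow=0.17; AND[min(a, b)] → w = 0.17
R3 (z=94.0): normal=0.39, neutral=0.21; AND[min(a, b)] → w = 0.21
Weighted average = (0.39·193.0 + 0.17·112.0 + 0.21·94.0) / (0.39 + 0.17 + 0.21)
  = 114.0500 / 0.7700 = 148.117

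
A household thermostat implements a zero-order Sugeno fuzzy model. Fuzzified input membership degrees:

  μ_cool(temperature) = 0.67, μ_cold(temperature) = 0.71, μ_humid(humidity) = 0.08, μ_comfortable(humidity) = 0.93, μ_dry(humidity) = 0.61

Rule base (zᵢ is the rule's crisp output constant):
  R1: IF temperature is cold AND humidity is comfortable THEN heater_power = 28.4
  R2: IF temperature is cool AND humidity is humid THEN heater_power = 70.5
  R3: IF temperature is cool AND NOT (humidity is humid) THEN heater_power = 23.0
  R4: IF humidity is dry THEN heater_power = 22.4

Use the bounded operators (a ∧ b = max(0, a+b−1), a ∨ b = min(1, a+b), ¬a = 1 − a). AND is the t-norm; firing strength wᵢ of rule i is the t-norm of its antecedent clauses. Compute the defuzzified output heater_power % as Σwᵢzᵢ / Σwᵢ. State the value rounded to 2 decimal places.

24.68

R1 (z=28.4): cold=0.71, comfortable=0.93; AND[max(0, a+b−1)] → w = 0.64
R2 (z=70.5): cool=0.67, humid=0.08; AND[max(0, a+b−1)] → w = 0.00
R3 (z=23.0): cool=0.67, ¬humid=1−0.08=0.92; AND[max(0, a+b−1)] → w = 0.59
R4 (z=22.4): dry=0.61 → w = 0.61
Weighted average = (0.64·28.4 + 0.00·70.5 + 0.59·23.0 + 0.61·22.4) / (0.64 + 0.00 + 0.59 + 0.61)
  = 45.4100 / 1.8400 = 24.68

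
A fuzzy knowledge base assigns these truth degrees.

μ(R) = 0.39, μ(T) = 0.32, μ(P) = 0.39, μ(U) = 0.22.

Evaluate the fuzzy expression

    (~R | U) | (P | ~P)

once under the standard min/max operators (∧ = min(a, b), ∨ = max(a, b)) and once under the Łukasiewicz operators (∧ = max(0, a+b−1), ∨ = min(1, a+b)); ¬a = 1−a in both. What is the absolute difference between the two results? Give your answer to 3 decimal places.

Under standard min/max:
  ~R = 1 − 0.39 = 0.61
  ~R | U = max(a, b) on (0.61, 0.22) = 0.61
  ~P = 1 − 0.39 = 0.61
  P | ~P = max(a, b) on (0.39, 0.61) = 0.61
  (~R | U) | (P | ~P) = max(a, b) on (0.61, 0.61) = 0.61
  → value = 0.6100
Under Łukasiewicz:
  ~R = 1 − 0.39 = 0.61
  ~R | U = min(1, a+b) on (0.61, 0.22) = 0.83
  ~P = 1 − 0.39 = 0.61
  P | ~P = min(1, a+b) on (0.39, 0.61) = 1.00
  (~R | U) | (P | ~P) = min(1, a+b) on (0.83, 1.00) = 1.00
  → value = 1.0000
|0.6100 − 1.0000| = 0.390

0.390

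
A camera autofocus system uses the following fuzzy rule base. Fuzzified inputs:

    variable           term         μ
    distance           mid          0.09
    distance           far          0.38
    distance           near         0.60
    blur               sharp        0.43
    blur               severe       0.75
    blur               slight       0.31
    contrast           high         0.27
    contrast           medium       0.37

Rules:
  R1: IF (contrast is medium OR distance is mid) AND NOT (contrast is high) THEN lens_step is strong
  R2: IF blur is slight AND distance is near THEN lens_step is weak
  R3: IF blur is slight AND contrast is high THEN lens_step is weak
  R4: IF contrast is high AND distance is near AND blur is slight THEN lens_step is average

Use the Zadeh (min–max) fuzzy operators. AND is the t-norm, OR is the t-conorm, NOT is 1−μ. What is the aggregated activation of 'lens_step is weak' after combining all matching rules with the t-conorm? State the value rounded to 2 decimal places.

R1: (medium=0.37 OR mid=0.09) = 0.37; AND[min(a, b)] with ¬high=1−0.27=0.73 → w = 0.37
R2: slight=0.31, near=0.60; AND[min(a, b)] → w = 0.31
R3: slight=0.31, high=0.27; AND[min(a, b)] → w = 0.27
R4: high=0.27, near=0.60, slight=0.31; AND[min(a, b)] → w = 0.27
Rules with consequent 'weak': {R2, R3} → strengths 0.31, 0.27
Aggregate via t-conorm [max(a, b)]: 0.31

0.31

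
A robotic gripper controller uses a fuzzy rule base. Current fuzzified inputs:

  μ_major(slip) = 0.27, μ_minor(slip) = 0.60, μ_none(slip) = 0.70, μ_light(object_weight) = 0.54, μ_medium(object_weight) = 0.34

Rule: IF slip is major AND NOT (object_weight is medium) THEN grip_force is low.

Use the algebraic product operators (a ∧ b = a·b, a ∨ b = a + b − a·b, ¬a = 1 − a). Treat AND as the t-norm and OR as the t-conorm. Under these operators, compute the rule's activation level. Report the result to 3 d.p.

firing strength: major=0.27, ¬medium=1−0.34=0.66; AND[a·b] → w = 0.1782

0.178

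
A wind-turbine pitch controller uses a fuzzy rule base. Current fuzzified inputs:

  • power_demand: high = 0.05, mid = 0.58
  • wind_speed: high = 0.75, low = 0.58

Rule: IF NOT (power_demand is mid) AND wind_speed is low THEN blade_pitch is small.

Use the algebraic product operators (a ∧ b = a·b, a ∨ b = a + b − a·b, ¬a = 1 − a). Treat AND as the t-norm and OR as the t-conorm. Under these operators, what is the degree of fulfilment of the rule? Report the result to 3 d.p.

0.244

firing strength: ¬mid=1−0.58=0.42, low=0.58; AND[a·b] → w = 0.2436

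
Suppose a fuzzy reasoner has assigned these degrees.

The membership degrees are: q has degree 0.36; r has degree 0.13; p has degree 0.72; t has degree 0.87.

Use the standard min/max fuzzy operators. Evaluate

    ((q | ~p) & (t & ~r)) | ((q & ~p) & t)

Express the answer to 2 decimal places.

~p = 1 − 0.72 = 0.28
q | ~p = max(a, b) on (0.36, 0.28) = 0.36
~r = 1 − 0.13 = 0.87
t & ~r = min(a, b) on (0.87, 0.87) = 0.87
(q | ~p) & (t & ~r) = min(a, b) on (0.36, 0.87) = 0.36
~p = 1 − 0.72 = 0.28
q & ~p = min(a, b) on (0.36, 0.28) = 0.28
(q & ~p) & t = min(a, b) on (0.28, 0.87) = 0.28
((q | ~p) & (t & ~r)) | ((q & ~p) & t) = max(a, b) on (0.36, 0.28) = 0.36

0.36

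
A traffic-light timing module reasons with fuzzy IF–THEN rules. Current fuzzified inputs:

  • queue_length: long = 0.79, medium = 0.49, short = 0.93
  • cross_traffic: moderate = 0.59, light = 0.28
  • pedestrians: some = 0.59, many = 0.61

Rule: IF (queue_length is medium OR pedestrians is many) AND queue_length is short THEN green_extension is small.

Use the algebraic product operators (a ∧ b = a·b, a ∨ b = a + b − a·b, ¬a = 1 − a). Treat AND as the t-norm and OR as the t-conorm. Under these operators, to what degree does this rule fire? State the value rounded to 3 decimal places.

0.745

firing strength: (medium=0.49 OR many=0.61) = 0.8011; AND[a·b] with short=0.93 → w = 0.7450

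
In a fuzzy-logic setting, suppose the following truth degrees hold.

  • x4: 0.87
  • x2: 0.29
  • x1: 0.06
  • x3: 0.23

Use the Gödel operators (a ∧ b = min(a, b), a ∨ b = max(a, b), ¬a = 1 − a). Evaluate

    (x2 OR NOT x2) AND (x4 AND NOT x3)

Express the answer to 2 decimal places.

NOT x2 = 1 − 0.29 = 0.71
x2 OR NOT x2 = max(a, b) on (0.29, 0.71) = 0.71
NOT x3 = 1 − 0.23 = 0.77
x4 AND NOT x3 = min(a, b) on (0.87, 0.77) = 0.77
(x2 OR NOT x2) AND (x4 AND NOT x3) = min(a, b) on (0.71, 0.77) = 0.71

0.71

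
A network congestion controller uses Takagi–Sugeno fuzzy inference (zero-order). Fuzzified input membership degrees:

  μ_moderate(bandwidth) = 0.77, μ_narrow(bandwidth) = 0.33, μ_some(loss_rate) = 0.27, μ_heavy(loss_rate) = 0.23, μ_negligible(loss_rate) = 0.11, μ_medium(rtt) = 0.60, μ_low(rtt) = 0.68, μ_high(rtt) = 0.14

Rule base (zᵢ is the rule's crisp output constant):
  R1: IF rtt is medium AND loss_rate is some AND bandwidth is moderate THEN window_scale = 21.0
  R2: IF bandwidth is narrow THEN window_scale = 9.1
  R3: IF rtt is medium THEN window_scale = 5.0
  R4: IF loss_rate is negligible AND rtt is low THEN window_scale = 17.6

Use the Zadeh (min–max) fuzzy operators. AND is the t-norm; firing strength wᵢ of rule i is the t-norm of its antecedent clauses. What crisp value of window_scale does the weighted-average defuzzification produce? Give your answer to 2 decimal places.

10.39

R1 (z=21.0): medium=0.60, some=0.27, moderate=0.77; AND[min(a, b)] → w = 0.27
R2 (z=9.1): narrow=0.33 → w = 0.33
R3 (z=5.0): medium=0.60 → w = 0.60
R4 (z=17.6): negligible=0.11, low=0.68; AND[min(a, b)] → w = 0.11
Weighted average = (0.27·21.0 + 0.33·9.1 + 0.60·5.0 + 0.11·17.6) / (0.27 + 0.33 + 0.60 + 0.11)
  = 13.6090 / 1.3100 = 10.39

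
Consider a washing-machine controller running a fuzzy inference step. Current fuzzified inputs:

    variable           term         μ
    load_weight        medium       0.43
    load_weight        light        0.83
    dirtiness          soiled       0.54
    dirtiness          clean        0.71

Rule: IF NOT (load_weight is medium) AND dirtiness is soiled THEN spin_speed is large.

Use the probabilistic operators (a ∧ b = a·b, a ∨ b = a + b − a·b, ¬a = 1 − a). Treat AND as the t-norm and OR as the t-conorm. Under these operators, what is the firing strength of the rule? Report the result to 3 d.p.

firing strength: ¬medium=1−0.43=0.57, soiled=0.54; AND[a·b] → w = 0.3078

0.308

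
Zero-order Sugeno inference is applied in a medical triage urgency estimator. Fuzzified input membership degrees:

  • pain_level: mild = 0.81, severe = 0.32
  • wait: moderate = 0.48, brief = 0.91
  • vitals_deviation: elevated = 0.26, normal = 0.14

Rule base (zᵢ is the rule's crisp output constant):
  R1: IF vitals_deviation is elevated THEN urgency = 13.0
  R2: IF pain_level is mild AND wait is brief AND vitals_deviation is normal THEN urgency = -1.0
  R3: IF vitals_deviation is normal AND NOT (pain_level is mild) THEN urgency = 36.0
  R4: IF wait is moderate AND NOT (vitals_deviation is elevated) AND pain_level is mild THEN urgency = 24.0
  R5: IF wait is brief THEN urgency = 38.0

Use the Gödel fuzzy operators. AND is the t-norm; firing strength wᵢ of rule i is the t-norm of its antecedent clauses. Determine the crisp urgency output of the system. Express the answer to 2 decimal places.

R1 (z=13.0): elevated=0.26 → w = 0.26
R2 (z=-1.0): mild=0.81, brief=0.91, normal=0.14; AND[min(a, b)] → w = 0.14
R3 (z=36.0): normal=0.14, ¬mild=1−0.81=0.19; AND[min(a, b)] → w = 0.14
R4 (z=24.0): moderate=0.48, ¬elevated=1−0.26=0.74, mild=0.81; AND[min(a, b)] → w = 0.48
R5 (z=38.0): brief=0.91 → w = 0.91
Weighted average = (0.26·13.0 + 0.14·-1.0 + 0.14·36.0 + 0.48·24.0 + 0.91·38.0) / (0.26 + 0.14 + 0.14 + 0.48 + 0.91)
  = 54.3800 / 1.9300 = 28.18

28.18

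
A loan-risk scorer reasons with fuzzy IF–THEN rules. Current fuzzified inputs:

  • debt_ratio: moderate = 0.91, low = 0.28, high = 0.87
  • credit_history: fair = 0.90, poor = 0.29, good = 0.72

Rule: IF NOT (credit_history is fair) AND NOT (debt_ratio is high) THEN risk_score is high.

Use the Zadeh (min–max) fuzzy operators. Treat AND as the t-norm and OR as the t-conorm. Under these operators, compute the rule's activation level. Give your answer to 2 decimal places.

firing strength: ¬fair=1−0.90=0.10, ¬high=1−0.87=0.13; AND[min(a, b)] → w = 0.10

0.10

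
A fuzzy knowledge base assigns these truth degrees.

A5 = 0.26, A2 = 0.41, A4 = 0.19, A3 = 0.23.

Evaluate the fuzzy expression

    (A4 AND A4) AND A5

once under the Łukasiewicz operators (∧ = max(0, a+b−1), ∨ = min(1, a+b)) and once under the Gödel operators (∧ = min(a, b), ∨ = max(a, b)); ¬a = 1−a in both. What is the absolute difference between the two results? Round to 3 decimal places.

0.190

Under Łukasiewicz:
  A4 AND A4 = max(0, a+b−1) on (0.19, 0.19) = 0.00
  (A4 AND A4) AND A5 = max(0, a+b−1) on (0.00, 0.26) = 0.00
  → value = 0.0000
Under Gödel:
  A4 AND A4 = min(a, b) on (0.19, 0.19) = 0.19
  (A4 AND A4) AND A5 = min(a, b) on (0.19, 0.26) = 0.19
  → value = 0.1900
|0.0000 − 0.1900| = 0.190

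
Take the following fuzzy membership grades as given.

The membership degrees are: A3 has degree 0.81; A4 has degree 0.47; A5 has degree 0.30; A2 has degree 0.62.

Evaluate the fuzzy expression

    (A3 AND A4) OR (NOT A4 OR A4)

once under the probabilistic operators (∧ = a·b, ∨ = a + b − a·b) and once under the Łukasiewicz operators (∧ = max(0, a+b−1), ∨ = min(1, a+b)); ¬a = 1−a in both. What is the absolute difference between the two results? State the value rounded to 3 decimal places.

0.154

Under probabilistic:
  A3 AND A4 = a·b on (0.8100, 0.4700) = 0.3807
  NOT A4 = 1 − 0.4700 = 0.5300
  NOT A4 OR A4 = a + b − a·b on (0.5300, 0.4700) = 0.7509
  (A3 AND A4) OR (NOT A4 OR A4) = a + b − a·b on (0.3807, 0.7509) = 0.8457
  → value = 0.8457
Under Łukasiewicz:
  A3 AND A4 = max(0, a+b−1) on (0.81, 0.47) = 0.28
  NOT A4 = 1 − 0.47 = 0.53
  NOT A4 OR A4 = min(1, a+b) on (0.53, 0.47) = 1.00
  (A3 AND A4) OR (NOT A4 OR A4) = min(1, a+b) on (0.28, 1.00) = 1.00
  → value = 1.0000
|0.8457 − 1.0000| = 0.154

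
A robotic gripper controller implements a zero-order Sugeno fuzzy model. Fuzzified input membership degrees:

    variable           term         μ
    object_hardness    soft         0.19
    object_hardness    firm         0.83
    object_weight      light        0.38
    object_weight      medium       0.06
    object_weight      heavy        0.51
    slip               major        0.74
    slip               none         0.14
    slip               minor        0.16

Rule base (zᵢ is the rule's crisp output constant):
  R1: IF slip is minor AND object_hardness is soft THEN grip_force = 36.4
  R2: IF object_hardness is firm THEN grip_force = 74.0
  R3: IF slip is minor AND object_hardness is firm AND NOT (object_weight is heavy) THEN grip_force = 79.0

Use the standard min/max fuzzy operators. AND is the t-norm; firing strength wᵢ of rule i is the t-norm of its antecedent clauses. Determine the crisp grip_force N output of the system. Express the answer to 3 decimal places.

R1 (z=36.4): minor=0.16, soft=0.19; AND[min(a, b)] → w = 0.16
R2 (z=74.0): firm=0.83 → w = 0.83
R3 (z=79.0): minor=0.16, firm=0.83, ¬heavy=1−0.51=0.49; AND[min(a, b)] → w = 0.16
Weighted average = (0.16·36.4 + 0.83·74.0 + 0.16·79.0) / (0.16 + 0.83 + 0.16)
  = 79.8840 / 1.1500 = 69.464

69.464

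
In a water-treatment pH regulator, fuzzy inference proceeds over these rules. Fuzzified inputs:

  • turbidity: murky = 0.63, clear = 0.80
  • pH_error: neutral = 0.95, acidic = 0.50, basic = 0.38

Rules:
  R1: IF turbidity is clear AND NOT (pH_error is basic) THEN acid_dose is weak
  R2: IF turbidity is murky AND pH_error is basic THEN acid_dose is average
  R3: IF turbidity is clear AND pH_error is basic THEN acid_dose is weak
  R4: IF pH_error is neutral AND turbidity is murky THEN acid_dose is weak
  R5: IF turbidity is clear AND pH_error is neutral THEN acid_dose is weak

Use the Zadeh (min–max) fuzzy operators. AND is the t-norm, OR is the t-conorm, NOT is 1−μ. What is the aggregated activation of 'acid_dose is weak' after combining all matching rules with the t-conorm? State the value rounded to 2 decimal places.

0.80

R1: clear=0.80, ¬basic=1−0.38=0.62; AND[min(a, b)] → w = 0.62
R2: murky=0.63, basic=0.38; AND[min(a, b)] → w = 0.38
R3: clear=0.80, basic=0.38; AND[min(a, b)] → w = 0.38
R4: neutral=0.95, murky=0.63; AND[min(a, b)] → w = 0.63
R5: clear=0.80, neutral=0.95; AND[min(a, b)] → w = 0.80
Rules with consequent 'weak': {R1, R3, R4, R5} → strengths 0.62, 0.38, 0.63, 0.80
Aggregate via t-conorm [max(a, b)]: 0.80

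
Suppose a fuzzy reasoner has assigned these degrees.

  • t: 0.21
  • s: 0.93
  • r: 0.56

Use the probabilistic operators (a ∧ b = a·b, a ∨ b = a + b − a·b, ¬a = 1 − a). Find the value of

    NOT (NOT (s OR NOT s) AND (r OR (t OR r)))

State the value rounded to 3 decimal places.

0.945

NOT s = 1 − 0.9300 = 0.0700
s OR NOT s = a + b − a·b on (0.9300, 0.0700) = 0.9349
NOT (s OR NOT s) = 1 − 0.9349 = 0.0651
t OR r = a + b − a·b on (0.2100, 0.5600) = 0.6524
r OR (t OR r) = a + b − a·b on (0.5600, 0.6524) = 0.8471
NOT (s OR NOT s) AND (r OR (t OR r)) = a·b on (0.0651, 0.8471) = 0.0551
NOT (NOT (s OR NOT s) AND (r OR (t OR r))) = 1 − 0.0551 = 0.9449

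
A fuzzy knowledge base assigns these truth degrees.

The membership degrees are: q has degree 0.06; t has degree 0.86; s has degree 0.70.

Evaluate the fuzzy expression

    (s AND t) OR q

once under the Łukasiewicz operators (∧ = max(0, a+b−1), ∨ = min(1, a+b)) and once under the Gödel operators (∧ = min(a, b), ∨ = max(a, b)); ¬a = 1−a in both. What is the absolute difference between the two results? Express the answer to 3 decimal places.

Under Łukasiewicz:
  s AND t = max(0, a+b−1) on (0.70, 0.86) = 0.56
  (s AND t) OR q = min(1, a+b) on (0.56, 0.06) = 0.62
  → value = 0.6200
Under Gödel:
  s AND t = min(a, b) on (0.70, 0.86) = 0.70
  (s AND t) OR q = max(a, b) on (0.70, 0.06) = 0.70
  → value = 0.7000
|0.6200 − 0.7000| = 0.080

0.080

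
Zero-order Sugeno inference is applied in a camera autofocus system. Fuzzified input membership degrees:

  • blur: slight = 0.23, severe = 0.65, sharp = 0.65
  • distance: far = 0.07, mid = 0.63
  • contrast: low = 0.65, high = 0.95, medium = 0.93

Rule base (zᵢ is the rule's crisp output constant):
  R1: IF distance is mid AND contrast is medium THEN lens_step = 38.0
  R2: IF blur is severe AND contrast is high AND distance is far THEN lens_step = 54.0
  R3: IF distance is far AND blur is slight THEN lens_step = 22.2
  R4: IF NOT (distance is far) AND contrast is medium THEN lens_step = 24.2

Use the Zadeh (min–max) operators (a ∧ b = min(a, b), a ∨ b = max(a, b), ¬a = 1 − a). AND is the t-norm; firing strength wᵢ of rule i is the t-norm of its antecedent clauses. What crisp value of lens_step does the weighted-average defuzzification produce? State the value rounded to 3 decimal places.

30.459

R1 (z=38.0): mid=0.63, medium=0.93; AND[min(a, b)] → w = 0.63
R2 (z=54.0): severe=0.65, high=0.95, far=0.07; AND[min(a, b)] → w = 0.07
R3 (z=22.2): far=0.07, slight=0.23; AND[min(a, b)] → w = 0.07
R4 (z=24.2): ¬far=1−0.07=0.93, medium=0.93; AND[min(a, b)] → w = 0.93
Weighted average = (0.63·38.0 + 0.07·54.0 + 0.07·22.2 + 0.93·24.2) / (0.63 + 0.07 + 0.07 + 0.93)
  = 51.7800 / 1.7000 = 30.459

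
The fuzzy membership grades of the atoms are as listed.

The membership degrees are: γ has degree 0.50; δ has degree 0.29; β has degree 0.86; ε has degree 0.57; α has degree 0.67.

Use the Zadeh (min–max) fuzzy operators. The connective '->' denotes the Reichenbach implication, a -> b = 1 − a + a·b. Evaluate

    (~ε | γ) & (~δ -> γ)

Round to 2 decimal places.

~ε = 1 − 0.57 = 0.43
~ε | γ = max(a, b) on (0.43, 0.50) = 0.50
~δ = 1 − 0.29 = 0.71
~δ -> γ  [Reichenbach: 1 − a + a·b] with a=0.71, b=0.50 → 0.65
(~ε | γ) & (~δ -> γ) = min(a, b) on (0.50, 0.65) = 0.50

0.50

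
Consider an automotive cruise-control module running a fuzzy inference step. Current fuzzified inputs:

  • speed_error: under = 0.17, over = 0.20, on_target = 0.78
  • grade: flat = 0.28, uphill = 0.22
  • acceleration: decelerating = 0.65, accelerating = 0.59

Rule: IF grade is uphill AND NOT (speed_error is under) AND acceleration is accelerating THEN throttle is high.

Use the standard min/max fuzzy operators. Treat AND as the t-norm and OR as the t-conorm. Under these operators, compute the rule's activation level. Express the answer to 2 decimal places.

0.22

firing strength: uphill=0.22, ¬under=1−0.17=0.83, accelerating=0.59; AND[min(a, b)] → w = 0.22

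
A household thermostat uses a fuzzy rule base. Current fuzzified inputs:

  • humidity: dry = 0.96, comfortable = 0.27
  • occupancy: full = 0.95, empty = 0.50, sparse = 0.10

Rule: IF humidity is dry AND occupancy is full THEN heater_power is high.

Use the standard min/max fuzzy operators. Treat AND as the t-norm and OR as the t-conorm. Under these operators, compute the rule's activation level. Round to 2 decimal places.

firing strength: dry=0.96, full=0.95; AND[min(a, b)] → w = 0.95

0.95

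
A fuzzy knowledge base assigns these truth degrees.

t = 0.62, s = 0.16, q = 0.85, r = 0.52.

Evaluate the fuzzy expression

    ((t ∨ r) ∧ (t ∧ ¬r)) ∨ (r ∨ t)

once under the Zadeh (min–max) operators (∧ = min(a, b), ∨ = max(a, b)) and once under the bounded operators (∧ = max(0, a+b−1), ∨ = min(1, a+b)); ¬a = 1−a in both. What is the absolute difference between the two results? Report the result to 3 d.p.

Under Zadeh (min–max):
  t ∨ r = max(a, b) on (0.62, 0.52) = 0.62
  ¬r = 1 − 0.52 = 0.48
  t ∧ ¬r = min(a, b) on (0.62, 0.48) = 0.48
  (t ∨ r) ∧ (t ∧ ¬r) = min(a, b) on (0.62, 0.48) = 0.48
  r ∨ t = max(a, b) on (0.52, 0.62) = 0.62
  ((t ∨ r) ∧ (t ∧ ¬r)) ∨ (r ∨ t) = max(a, b) on (0.48, 0.62) = 0.62
  → value = 0.6200
Under bounded:
  t ∨ r = min(1, a+b) on (0.62, 0.52) = 1.00
  ¬r = 1 − 0.52 = 0.48
  t ∧ ¬r = max(0, a+b−1) on (0.62, 0.48) = 0.10
  (t ∨ r) ∧ (t ∧ ¬r) = max(0, a+b−1) on (1.00, 0.10) = 0.10
  r ∨ t = min(1, a+b) on (0.52, 0.62) = 1.00
  ((t ∨ r) ∧ (t ∧ ¬r)) ∨ (r ∨ t) = min(1, a+b) on (0.10, 1.00) = 1.00
  → value = 1.0000
|0.6200 − 1.0000| = 0.380

0.380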